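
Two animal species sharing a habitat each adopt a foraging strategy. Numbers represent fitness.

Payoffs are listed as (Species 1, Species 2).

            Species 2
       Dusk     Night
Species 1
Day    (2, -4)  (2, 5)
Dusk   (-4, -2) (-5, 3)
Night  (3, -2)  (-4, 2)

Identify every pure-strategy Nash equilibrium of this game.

Pure NE: (Day, Night)

Species 1 against Dusk: payoffs 2, -4, 3 → best response Night.
Species 1 against Night: payoffs 2, -5, -4 → best response Day.
Species 2 against Day: payoffs -4, 5 → best response Night.
Species 2 against Dusk: payoffs -2, 3 → best response Night.
Species 2 against Night: payoffs -2, 2 → best response Night.
Mutual best responses: (Day, Night).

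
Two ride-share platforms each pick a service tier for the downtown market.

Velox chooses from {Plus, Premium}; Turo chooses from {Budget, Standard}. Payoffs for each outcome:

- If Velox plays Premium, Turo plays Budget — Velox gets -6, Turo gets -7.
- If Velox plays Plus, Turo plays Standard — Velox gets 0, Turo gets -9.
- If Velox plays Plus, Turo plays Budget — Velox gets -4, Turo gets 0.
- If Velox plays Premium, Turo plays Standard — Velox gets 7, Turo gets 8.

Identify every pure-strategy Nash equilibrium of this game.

(Plus, Budget): Velox gets -4, best alternative -6; Turo gets 0, best alternative -9. No profitable deviation — NE.
(Plus, Standard): Velox can switch to Premium (0 → 7). Not NE.
(Premium, Budget): Velox can switch to Plus (-6 → -4). Not NE.
(Premium, Standard): Velox gets 7, best alternative 0; Turo gets 8, best alternative -7. No profitable deviation — NE.

The pure Nash equilibria are (Plus, Budget) and (Premium, Standard).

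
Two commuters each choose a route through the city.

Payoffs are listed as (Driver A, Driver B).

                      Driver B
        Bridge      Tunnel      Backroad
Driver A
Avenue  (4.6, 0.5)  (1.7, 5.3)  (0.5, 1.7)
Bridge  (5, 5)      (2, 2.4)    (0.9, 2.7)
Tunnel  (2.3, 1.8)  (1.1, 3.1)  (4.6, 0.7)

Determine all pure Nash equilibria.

(Bridge, Bridge)

(Avenue, Bridge): Driver A can switch to Bridge (4.6 → 5). Not NE.
(Avenue, Tunnel): Driver A can switch to Bridge (1.7 → 2). Not NE.
(Avenue, Backroad): Driver A can switch to Bridge (0.5 → 0.9). Not NE.
(Bridge, Bridge): Driver A gets 5, best alternative 4.6; Driver B gets 5, best alternative 2.7. No profitable deviation — NE.
(Bridge, Tunnel): Driver B can switch to Bridge (2.4 → 5). Not NE.
(Bridge, Backroad): Driver A can switch to Tunnel (0.9 → 4.6). Not NE.
(Tunnel, Bridge): Driver A can switch to Avenue (2.3 → 4.6). Not NE.
(Tunnel, Tunnel): Driver A can switch to Avenue (1.1 → 1.7). Not NE.
(Tunnel, Backroad): Driver B can switch to Bridge (0.7 → 1.8). Not NE.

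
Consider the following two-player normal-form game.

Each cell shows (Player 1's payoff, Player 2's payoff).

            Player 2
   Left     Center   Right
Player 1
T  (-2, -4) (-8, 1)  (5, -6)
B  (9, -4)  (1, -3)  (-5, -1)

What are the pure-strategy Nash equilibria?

none

Player 1 against Left: payoffs -2, 9 → best response B.
Player 1 against Center: payoffs -8, 1 → best response B.
Player 1 against Right: payoffs 5, -5 → best response T.
Player 2 against T: payoffs -4, 1, -6 → best response Center.
Player 2 against B: payoffs -4, -3, -1 → best response Right.
No profile is a mutual best response for all players.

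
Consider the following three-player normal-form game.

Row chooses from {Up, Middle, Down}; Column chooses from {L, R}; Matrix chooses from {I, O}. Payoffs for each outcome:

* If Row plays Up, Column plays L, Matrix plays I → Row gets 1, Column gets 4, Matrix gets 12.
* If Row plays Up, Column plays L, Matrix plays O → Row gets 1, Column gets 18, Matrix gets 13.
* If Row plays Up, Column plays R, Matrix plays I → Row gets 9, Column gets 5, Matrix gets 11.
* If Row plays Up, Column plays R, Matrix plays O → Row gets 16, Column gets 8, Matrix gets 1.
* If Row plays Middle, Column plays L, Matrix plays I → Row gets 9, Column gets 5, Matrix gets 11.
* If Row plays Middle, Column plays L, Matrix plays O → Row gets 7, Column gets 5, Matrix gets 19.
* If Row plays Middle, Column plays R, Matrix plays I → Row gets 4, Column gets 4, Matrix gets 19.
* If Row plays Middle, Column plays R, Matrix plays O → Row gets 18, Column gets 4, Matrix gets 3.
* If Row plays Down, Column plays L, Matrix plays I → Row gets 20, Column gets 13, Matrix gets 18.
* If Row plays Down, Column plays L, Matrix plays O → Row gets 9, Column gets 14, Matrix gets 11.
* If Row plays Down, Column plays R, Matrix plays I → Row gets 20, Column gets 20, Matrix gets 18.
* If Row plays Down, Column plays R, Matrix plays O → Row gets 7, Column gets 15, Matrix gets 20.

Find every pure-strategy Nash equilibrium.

(Up, L, I): Row can switch to Middle (1 → 9). Not NE.
(Up, L, O): Row can switch to Middle (1 → 7). Not NE.
(Up, R, I): Row can switch to Down (9 → 20). Not NE.
(Up, R, O): Row can switch to Middle (16 → 18). Not NE.
(Middle, L, I): Row can switch to Down (9 → 20). Not NE.
(Middle, L, O): Row can switch to Down (7 → 9). Not NE.
(Middle, R, I): Row can switch to Up (4 → 9). Not NE.
(Middle, R, O): Column can switch to L (4 → 5). Not NE.
(The remaining 4 profiles each have a profitable deviation by the same check.)

This game has no pure Nash equilibrium.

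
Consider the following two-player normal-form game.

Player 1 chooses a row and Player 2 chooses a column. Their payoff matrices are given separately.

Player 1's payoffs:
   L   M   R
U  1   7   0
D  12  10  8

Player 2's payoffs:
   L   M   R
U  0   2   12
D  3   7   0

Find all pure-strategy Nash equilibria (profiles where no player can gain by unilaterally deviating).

(U, L): Player 1 can switch to D (1 → 12). Not NE.
(U, M): Player 1 can switch to D (7 → 10). Not NE.
(U, R): Player 1 can switch to D (0 → 8). Not NE.
(D, L): Player 2 can switch to M (3 → 7). Not NE.
(D, M): Player 1 gets 10, best alternative 7; Player 2 gets 7, best alternative 3. No profitable deviation — NE.
(D, R): Player 2 can switch to L (0 → 3). Not NE.

The unique pure-strategy Nash equilibrium is (D, M).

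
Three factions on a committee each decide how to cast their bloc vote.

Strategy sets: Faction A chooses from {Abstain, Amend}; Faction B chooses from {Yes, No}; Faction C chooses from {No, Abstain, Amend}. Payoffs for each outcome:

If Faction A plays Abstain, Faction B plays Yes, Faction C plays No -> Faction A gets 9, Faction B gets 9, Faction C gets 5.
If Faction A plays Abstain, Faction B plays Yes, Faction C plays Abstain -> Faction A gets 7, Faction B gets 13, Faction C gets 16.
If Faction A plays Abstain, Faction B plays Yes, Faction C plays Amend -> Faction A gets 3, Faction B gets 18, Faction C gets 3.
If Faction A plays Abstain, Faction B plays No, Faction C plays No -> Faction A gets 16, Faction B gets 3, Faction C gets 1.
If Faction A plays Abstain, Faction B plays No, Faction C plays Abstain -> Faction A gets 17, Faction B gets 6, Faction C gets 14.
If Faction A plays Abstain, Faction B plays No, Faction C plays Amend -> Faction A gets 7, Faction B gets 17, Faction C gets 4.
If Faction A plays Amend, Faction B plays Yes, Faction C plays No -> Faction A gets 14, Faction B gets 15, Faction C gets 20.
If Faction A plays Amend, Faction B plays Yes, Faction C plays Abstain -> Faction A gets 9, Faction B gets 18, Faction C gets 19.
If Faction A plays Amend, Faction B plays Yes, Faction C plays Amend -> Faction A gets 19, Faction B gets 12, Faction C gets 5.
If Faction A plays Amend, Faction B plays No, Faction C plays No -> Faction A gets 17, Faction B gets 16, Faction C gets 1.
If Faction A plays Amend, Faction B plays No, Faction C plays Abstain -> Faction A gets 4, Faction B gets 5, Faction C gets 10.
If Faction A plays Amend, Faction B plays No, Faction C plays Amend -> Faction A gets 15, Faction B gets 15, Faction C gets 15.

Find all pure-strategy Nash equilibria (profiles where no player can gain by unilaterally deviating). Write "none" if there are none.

(Abstain, Yes, No): Faction A can switch to Amend (9 → 14). Not NE.
(Abstain, Yes, Abstain): Faction A can switch to Amend (7 → 9). Not NE.
(Abstain, Yes, Amend): Faction A can switch to Amend (3 → 19). Not NE.
(Abstain, No, No): Faction A can switch to Amend (16 → 17). Not NE.
(Abstain, No, Abstain): Faction B can switch to Yes (6 → 13). Not NE.
(Abstain, No, Amend): Faction A can switch to Amend (7 → 15). Not NE.
(Amend, No, Amend): Faction A gets 15, best alternative 7; Faction B gets 15, best alternative 12; Faction C gets 15, best alternative 10. No profitable deviation — NE.
(The remaining 5 profiles each have a profitable deviation by the same check.)

Pure NE: (Amend, No, Amend)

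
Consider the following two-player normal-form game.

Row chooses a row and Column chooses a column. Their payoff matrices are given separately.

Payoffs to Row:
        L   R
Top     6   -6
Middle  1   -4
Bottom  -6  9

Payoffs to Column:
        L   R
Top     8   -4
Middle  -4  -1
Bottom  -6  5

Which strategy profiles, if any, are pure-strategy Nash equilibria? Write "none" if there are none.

Row against L: payoffs 6, 1, -6 → best response Top.
Row against R: payoffs -6, -4, 9 → best response Bottom.
Column against Top: payoffs 8, -4 → best response L.
Column against Middle: payoffs -4, -1 → best response R.
Column against Bottom: payoffs -6, 5 → best response R.
Mutual best responses: (Top, L); (Bottom, R).

(Top, L), (Bottom, R)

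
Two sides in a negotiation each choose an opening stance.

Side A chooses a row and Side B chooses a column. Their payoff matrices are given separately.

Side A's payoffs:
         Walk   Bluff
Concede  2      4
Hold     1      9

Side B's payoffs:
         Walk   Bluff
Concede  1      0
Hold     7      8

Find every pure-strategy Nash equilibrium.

Pure-strategy Nash equilibria: (Concede, Walk), (Hold, Bluff)

Side A against Walk: payoffs 2, 1 → best response Concede.
Side A against Bluff: payoffs 4, 9 → best response Hold.
Side B against Concede: payoffs 1, 0 → best response Walk.
Side B against Hold: payoffs 7, 8 → best response Bluff.
Mutual best responses: (Concede, Walk); (Hold, Bluff).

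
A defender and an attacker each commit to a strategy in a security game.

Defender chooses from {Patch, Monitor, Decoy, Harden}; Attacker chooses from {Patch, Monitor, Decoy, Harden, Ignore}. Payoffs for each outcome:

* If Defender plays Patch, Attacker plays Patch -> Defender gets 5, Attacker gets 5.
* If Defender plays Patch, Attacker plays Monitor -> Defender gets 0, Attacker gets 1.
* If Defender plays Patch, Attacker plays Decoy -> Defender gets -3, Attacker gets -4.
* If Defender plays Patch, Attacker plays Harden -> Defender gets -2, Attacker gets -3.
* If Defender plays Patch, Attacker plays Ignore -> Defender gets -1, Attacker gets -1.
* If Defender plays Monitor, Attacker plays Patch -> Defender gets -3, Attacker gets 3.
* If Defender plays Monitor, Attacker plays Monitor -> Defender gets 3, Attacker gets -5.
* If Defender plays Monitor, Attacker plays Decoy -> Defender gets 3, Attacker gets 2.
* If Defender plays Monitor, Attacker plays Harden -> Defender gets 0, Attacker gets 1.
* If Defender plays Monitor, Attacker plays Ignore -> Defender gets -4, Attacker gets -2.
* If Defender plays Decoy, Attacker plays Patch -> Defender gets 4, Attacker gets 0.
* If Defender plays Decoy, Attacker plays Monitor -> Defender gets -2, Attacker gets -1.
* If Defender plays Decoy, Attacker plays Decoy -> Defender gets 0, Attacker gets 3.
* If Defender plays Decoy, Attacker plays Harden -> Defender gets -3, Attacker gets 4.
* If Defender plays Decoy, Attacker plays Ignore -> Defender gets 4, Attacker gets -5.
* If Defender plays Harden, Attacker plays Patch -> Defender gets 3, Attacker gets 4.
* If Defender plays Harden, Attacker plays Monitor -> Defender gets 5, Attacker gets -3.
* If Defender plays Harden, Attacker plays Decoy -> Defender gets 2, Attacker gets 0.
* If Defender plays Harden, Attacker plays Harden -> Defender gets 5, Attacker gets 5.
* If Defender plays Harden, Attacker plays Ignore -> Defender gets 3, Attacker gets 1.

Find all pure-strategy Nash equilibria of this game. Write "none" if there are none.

(Patch, Patch): Defender gets 5, best alternative 4; Attacker gets 5, best alternative 1. No profitable deviation — NE.
(Patch, Monitor): Defender can switch to Monitor (0 → 3). Not NE.
(Patch, Decoy): Defender can switch to Monitor (-3 → 3). Not NE.
(Patch, Harden): Defender can switch to Monitor (-2 → 0). Not NE.
(Patch, Ignore): Defender can switch to Decoy (-1 → 4). Not NE.
(Monitor, Patch): Defender can switch to Patch (-3 → 5). Not NE.
(Monitor, Monitor): Defender can switch to Harden (3 → 5). Not NE.
(Monitor, Decoy): Attacker can switch to Patch (2 → 3). Not NE.
(Monitor, Harden): Defender can switch to Harden (0 → 5). Not NE.
(Harden, Harden): Defender gets 5, best alternative 0; Attacker gets 5, best alternative 4. No profitable deviation — NE.
(The remaining 10 profiles each have a profitable deviation by the same check.)

(Patch, Patch) and (Harden, Harden)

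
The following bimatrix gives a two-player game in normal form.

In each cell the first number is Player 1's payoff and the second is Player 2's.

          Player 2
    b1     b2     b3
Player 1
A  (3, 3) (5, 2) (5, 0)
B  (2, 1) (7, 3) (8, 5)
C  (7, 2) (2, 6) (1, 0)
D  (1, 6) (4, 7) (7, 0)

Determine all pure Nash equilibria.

Mark each player's best response to every combination of opponents' strategies; a profile where every player is best-responding is a pure Nash equilibrium.
Player 1 against b1: payoffs 3, 2, 7, 1 → best response C.
Player 1 against b2: payoffs 5, 7, 2, 4 → best response B.
Player 1 against b3: payoffs 5, 8, 1, 7 → best response B.
Player 2 against A: payoffs 3, 2, 0 → best response b1.
Player 2 against B: payoffs 1, 3, 5 → best response b3.
Player 2 against C: payoffs 2, 6, 0 → best response b2.
Player 2 against D: payoffs 6, 7, 0 → best response b2.
Mutual best responses: (B, b3).

(B, b3)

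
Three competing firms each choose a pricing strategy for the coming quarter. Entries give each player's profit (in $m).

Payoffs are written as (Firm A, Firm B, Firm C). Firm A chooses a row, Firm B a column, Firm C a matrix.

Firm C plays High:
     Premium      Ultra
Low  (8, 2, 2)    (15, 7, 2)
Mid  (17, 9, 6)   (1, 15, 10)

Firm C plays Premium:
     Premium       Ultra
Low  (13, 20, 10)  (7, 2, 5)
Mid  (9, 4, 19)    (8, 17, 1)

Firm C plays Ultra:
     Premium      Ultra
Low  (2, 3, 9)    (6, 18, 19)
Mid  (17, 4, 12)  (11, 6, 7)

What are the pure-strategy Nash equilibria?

(Low, Premium, Premium)

Check each profile: it is a Nash equilibrium iff no player can strictly gain by switching unilaterally.
(Low, Premium, High): Firm A can switch to Mid (8 → 17). Not NE.
(Low, Premium, Premium): Firm A gets 13, best alternative 9; Firm B gets 20, best alternative 2; Firm C gets 10, best alternative 9. No profitable deviation — NE.
(Low, Premium, Ultra): Firm A can switch to Mid (2 → 17). Not NE.
(Low, Ultra, High): Firm C can switch to Premium (2 → 5). Not NE.
(Low, Ultra, Premium): Firm A can switch to Mid (7 → 8). Not NE.
(Low, Ultra, Ultra): Firm A can switch to Mid (6 → 11). Not NE.
(Mid, Premium, High): Firm B can switch to Ultra (9 → 15). Not NE.
(Mid, Premium, Premium): Firm A can switch to Low (9 → 13). Not NE.
(Mid, Premium, Ultra): Firm B can switch to Ultra (4 → 6). Not NE.
(The remaining 3 profiles each have a profitable deviation by the same check.)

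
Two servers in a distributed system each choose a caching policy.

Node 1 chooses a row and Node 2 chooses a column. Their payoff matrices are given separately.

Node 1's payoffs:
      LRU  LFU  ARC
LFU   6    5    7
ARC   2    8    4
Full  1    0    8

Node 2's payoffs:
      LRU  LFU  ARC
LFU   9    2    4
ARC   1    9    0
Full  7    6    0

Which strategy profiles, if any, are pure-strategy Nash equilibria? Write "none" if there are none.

Pure-strategy Nash equilibria: (LFU, LRU) and (ARC, LFU)

Node 1 against LRU: payoffs 6, 2, 1 → best response LFU.
Node 1 against LFU: payoffs 5, 8, 0 → best response ARC.
Node 1 against ARC: payoffs 7, 4, 8 → best response Full.
Node 2 against LFU: payoffs 9, 2, 4 → best response LRU.
Node 2 against ARC: payoffs 1, 9, 0 → best response LFU.
Node 2 against Full: payoffs 7, 6, 0 → best response LRU.
Mutual best responses: (LFU, LRU); (ARC, LFU).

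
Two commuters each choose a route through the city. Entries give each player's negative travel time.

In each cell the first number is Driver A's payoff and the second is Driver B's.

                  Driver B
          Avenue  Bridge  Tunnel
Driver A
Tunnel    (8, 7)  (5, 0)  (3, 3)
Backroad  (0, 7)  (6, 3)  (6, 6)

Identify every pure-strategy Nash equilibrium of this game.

The unique pure-strategy Nash equilibrium is (Tunnel, Avenue).

(Tunnel, Avenue): Driver A gets 8, best alternative 0; Driver B gets 7, best alternative 3. No profitable deviation — NE.
(Tunnel, Bridge): Driver A can switch to Backroad (5 → 6). Not NE.
(Tunnel, Tunnel): Driver A can switch to Backroad (3 → 6). Not NE.
(Backroad, Avenue): Driver A can switch to Tunnel (0 → 8). Not NE.
(Backroad, Bridge): Driver B can switch to Avenue (3 → 7). Not NE.
(Backroad, Tunnel): Driver B can switch to Avenue (6 → 7). Not NE.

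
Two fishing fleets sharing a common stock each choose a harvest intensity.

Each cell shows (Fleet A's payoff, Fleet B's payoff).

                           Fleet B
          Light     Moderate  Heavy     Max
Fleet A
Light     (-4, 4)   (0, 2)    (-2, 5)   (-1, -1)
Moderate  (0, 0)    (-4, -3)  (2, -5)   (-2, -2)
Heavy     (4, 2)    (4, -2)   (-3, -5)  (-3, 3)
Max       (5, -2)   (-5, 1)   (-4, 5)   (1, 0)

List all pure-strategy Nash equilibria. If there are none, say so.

No pure-strategy Nash equilibrium.

Fleet A against Light: payoffs -4, 0, 4, 5 → best response Max.
Fleet A against Moderate: payoffs 0, -4, 4, -5 → best response Heavy.
Fleet A against Heavy: payoffs -2, 2, -3, -4 → best response Moderate.
Fleet A against Max: payoffs -1, -2, -3, 1 → best response Max.
Fleet B against Light: payoffs 4, 2, 5, -1 → best response Heavy.
Fleet B against Moderate: payoffs 0, -3, -5, -2 → best response Light.
Fleet B against Heavy: payoffs 2, -2, -5, 3 → best response Max.
Fleet B against Max: payoffs -2, 1, 5, 0 → best response Heavy.
No profile is a mutual best response for all players.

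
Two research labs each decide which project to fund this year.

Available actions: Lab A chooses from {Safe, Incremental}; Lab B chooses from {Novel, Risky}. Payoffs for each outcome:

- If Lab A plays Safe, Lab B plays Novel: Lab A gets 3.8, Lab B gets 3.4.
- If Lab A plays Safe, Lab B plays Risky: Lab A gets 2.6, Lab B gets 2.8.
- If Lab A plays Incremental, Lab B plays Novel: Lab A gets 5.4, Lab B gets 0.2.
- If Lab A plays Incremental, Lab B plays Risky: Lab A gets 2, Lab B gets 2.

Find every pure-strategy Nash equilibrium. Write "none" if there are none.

This game has no pure Nash equilibrium.

(Safe, Novel): Lab A can switch to Incremental (3.8 → 5.4). Not NE.
(Safe, Risky): Lab B can switch to Novel (2.8 → 3.4). Not NE.
(Incremental, Novel): Lab B can switch to Risky (0.2 → 2). Not NE.
(Incremental, Risky): Lab A can switch to Safe (2 → 2.6). Not NE.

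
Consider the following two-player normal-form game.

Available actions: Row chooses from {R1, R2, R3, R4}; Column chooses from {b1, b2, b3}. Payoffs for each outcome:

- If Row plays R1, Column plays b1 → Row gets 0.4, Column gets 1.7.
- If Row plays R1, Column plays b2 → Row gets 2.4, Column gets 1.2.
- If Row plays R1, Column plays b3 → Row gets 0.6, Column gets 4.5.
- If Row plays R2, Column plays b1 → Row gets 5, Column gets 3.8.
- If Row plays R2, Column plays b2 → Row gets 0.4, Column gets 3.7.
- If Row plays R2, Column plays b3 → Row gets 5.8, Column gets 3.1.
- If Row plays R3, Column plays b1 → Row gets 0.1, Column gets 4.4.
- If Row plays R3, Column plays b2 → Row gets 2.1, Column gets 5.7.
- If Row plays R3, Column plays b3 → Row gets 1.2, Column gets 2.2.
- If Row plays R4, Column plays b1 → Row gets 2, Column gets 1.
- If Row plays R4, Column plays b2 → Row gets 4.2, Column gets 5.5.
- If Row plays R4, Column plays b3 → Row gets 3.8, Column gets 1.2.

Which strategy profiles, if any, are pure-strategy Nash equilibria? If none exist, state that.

Pure-strategy Nash equilibria: (R2, b1); (R4, b2)

(R1, b1): Row can switch to R2 (0.4 → 5). Not NE.
(R1, b2): Row can switch to R4 (2.4 → 4.2). Not NE.
(R1, b3): Row can switch to R2 (0.6 → 5.8). Not NE.
(R2, b1): Row gets 5, best alternative 2; Column gets 3.8, best alternative 3.7. No profitable deviation — NE.
(R2, b2): Row can switch to R1 (0.4 → 2.4). Not NE.
(R2, b3): Column can switch to b1 (3.1 → 3.8). Not NE.
(R3, b1): Row can switch to R1 (0.1 → 0.4). Not NE.
(R3, b2): Row can switch to R1 (2.1 → 2.4). Not NE.
(R3, b3): Row can switch to R2 (1.2 → 5.8). Not NE.
(R4, b1): Row can switch to R2 (2 → 5). Not NE.
(R4, b2): Row gets 4.2, best alternative 2.4; Column gets 5.5, best alternative 1.2. No profitable deviation — NE.
(R4, b3): Row can switch to R2 (3.8 → 5.8). Not NE.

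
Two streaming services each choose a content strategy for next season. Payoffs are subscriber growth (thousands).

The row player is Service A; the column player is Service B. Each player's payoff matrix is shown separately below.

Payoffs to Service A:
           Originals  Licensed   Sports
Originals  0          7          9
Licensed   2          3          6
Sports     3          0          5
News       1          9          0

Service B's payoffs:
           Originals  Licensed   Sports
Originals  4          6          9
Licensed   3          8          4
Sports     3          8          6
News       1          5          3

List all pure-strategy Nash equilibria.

For each strategy profile, look for a profitable unilateral deviation.
(Originals, Originals): Service A can switch to Licensed (0 → 2). Not NE.
(Originals, Licensed): Service A can switch to News (7 → 9). Not NE.
(Originals, Sports): Service A gets 9, best alternative 6; Service B gets 9, best alternative 6. No profitable deviation — NE.
(Licensed, Originals): Service A can switch to Sports (2 → 3). Not NE.
(Licensed, Licensed): Service A can switch to Originals (3 → 7). Not NE.
(Licensed, Sports): Service A can switch to Originals (6 → 9). Not NE.
(Sports, Originals): Service B can switch to Licensed (3 → 8). Not NE.
(News, Licensed): Service A gets 9, best alternative 7; Service B gets 5, best alternative 3. No profitable deviation — NE.
(The remaining 4 profiles each have a profitable deviation by the same check.)

Pure-strategy Nash equilibria: (Originals, Sports), (News, Licensed)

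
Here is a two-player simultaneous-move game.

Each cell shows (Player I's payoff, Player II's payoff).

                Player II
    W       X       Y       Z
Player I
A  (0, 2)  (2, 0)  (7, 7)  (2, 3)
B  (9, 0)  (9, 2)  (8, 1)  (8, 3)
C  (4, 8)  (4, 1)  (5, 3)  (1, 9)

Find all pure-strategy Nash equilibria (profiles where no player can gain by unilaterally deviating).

Player I against W: payoffs 0, 9, 4 → best response B.
Player I against X: payoffs 2, 9, 4 → best response B.
Player I against Y: payoffs 7, 8, 5 → best response B.
Player I against Z: payoffs 2, 8, 1 → best response B.
Player II against A: payoffs 2, 0, 7, 3 → best response Y.
Player II against B: payoffs 0, 2, 1, 3 → best response Z.
Player II against C: payoffs 8, 1, 3, 9 → best response Z.
Mutual best responses: (B, Z).

The unique pure-strategy Nash equilibrium is (B, Z).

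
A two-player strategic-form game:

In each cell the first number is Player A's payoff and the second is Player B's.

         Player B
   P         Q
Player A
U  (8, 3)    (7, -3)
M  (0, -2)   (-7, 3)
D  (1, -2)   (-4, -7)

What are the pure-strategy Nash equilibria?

(U, P)

(U, P): Player A gets 8, best alternative 1; Player B gets 3, best alternative -3. No profitable deviation — NE.
(U, Q): Player B can switch to P (-3 → 3). Not NE.
(M, P): Player A can switch to U (0 → 8). Not NE.
(M, Q): Player A can switch to U (-7 → 7). Not NE.
(D, P): Player A can switch to U (1 → 8). Not NE.
(D, Q): Player A can switch to U (-4 → 7). Not NE.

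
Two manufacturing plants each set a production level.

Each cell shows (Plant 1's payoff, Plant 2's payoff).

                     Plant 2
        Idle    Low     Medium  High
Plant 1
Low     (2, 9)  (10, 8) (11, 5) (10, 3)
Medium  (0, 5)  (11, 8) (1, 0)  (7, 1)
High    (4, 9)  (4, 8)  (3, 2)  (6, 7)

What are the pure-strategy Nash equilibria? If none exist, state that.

Pure-strategy Nash equilibria: (Medium, Low), (High, Idle)

Plant 1 against Idle: payoffs 2, 0, 4 → best response High.
Plant 1 against Low: payoffs 10, 11, 4 → best response Medium.
Plant 1 against Medium: payoffs 11, 1, 3 → best response Low.
Plant 1 against High: payoffs 10, 7, 6 → best response Low.
Plant 2 against Low: payoffs 9, 8, 5, 3 → best response Idle.
Plant 2 against Medium: payoffs 5, 8, 0, 1 → best response Low.
Plant 2 against High: payoffs 9, 8, 2, 7 → best response Idle.
Mutual best responses: (Medium, Low); (High, Idle).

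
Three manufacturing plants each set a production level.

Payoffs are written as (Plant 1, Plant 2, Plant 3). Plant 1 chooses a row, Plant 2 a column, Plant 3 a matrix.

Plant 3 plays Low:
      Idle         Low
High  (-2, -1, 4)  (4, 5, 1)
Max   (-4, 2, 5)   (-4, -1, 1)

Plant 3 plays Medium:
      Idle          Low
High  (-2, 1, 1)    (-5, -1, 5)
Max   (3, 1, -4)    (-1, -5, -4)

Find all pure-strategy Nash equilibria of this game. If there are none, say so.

Mark each player's best response to every combination of opponents' strategies; a profile where every player is best-responding is a pure Nash equilibrium.
Plant 1 against (Idle, Low): payoffs -2, -4 → best response High.
Plant 1 against (Idle, Medium): payoffs -2, 3 → best response Max.
Plant 1 against (Low, Low): payoffs 4, -4 → best response High.
Plant 1 against (Low, Medium): payoffs -5, -1 → best response Max.
Plant 2 against (High, Low): payoffs -1, 5 → best response Low.
Plant 2 against (High, Medium): payoffs 1, -1 → best response Idle.
Plant 2 against (Max, Low): payoffs 2, -1 → best response Idle.
Plant 2 against (Max, Medium): payoffs 1, -5 → best response Idle.
Plant 3 against (High, Idle): payoffs 4, 1 → best response Low.
Plant 3 against (High, Low): payoffs 1, 5 → best response Medium.
Plant 3 against (Max, Idle): payoffs 5, -4 → best response Low.
Plant 3 against (Max, Low): payoffs 1, -4 → best response Low.
No profile is a mutual best response for all players.

This game has no pure Nash equilibrium.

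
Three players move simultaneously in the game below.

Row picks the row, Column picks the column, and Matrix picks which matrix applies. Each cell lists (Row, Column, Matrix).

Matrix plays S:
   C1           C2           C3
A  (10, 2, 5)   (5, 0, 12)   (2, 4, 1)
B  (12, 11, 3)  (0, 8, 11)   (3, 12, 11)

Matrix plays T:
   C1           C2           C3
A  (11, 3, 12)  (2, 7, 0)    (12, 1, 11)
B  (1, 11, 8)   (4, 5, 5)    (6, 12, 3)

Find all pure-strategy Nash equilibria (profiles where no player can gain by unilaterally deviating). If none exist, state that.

The unique pure-strategy Nash equilibrium is (B, C3, S).

Row against (C1, S): payoffs 10, 12 → best response B.
Row against (C1, T): payoffs 11, 1 → best response A.
Row against (C2, S): payoffs 5, 0 → best response A.
Row against (C2, T): payoffs 2, 4 → best response B.
Row against (C3, S): payoffs 2, 3 → best response B.
Row against (C3, T): payoffs 12, 6 → best response A.
Column against (A, S): payoffs 2, 0, 4 → best response C3.
Column against (A, T): payoffs 3, 7, 1 → best response C2.
Column against (B, S): payoffs 11, 8, 12 → best response C3.
Column against (B, T): payoffs 11, 5, 12 → best response C3.
Matrix against (A, C1): payoffs 5, 12 → best response T.
Matrix against (A, C2): payoffs 12, 0 → best response S.
Matrix against (A, C3): payoffs 1, 11 → best response T.
Matrix against (B, C1): payoffs 3, 8 → best response T.
Matrix against (B, C2): payoffs 11, 5 → best response S.
Matrix against (B, C3): payoffs 11, 3 → best response S.
Mutual best responses: (B, C3, S).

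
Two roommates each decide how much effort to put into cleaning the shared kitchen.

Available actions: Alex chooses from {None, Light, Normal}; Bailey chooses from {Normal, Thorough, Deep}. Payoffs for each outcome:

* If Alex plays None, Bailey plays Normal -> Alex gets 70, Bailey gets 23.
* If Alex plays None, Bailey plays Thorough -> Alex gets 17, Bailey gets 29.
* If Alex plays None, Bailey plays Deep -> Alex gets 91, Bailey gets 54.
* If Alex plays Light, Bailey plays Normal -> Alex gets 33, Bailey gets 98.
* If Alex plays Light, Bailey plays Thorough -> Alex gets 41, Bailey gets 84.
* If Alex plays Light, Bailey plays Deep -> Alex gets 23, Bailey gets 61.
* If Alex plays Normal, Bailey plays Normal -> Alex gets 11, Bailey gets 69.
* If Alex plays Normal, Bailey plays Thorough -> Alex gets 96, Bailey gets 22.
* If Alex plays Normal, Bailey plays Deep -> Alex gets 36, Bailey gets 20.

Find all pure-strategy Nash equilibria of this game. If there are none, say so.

(None, Normal): Bailey can switch to Thorough (23 → 29). Not NE.
(None, Thorough): Alex can switch to Light (17 → 41). Not NE.
(None, Deep): Alex gets 91, best alternative 36; Bailey gets 54, best alternative 29. No profitable deviation — NE.
(Light, Normal): Alex can switch to None (33 → 70). Not NE.
(Light, Thorough): Alex can switch to Normal (41 → 96). Not NE.
(Light, Deep): Alex can switch to None (23 → 91). Not NE.
(Normal, Normal): Alex can switch to None (11 → 70). Not NE.
(Normal, Thorough): Bailey can switch to Normal (22 → 69). Not NE.
(Normal, Deep): Alex can switch to None (36 → 91). Not NE.

Pure NE: (None, Deep)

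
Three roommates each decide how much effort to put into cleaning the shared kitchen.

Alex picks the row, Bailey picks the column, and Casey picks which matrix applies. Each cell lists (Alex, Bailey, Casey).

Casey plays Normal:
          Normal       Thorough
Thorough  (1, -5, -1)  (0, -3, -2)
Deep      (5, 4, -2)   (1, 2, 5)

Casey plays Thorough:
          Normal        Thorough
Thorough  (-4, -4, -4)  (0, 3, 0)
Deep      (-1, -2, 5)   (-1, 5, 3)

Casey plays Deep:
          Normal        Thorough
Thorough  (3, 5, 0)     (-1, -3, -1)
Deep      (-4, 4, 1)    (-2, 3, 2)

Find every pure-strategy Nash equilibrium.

Pure-strategy Nash equilibria: (Thorough, Normal, Deep) and (Thorough, Thorough, Thorough)

(Thorough, Normal, Normal): Alex can switch to Deep (1 → 5). Not NE.
(Thorough, Normal, Thorough): Alex can switch to Deep (-4 → -1). Not NE.
(Thorough, Normal, Deep): Alex gets 3, best alternative -4; Bailey gets 5, best alternative -3; Casey gets 0, best alternative -1. No profitable deviation — NE.
(Thorough, Thorough, Normal): Alex can switch to Deep (0 → 1). Not NE.
(Thorough, Thorough, Thorough): Alex gets 0, best alternative -1; Bailey gets 3, best alternative -4; Casey gets 0, best alternative -1. No profitable deviation — NE.
(Thorough, Thorough, Deep): Bailey can switch to Normal (-3 → 5). Not NE.
(Deep, Normal, Normal): Casey can switch to Thorough (-2 → 5). Not NE.
(Deep, Normal, Thorough): Bailey can switch to Thorough (-2 → 5). Not NE.
(Deep, Normal, Deep): Alex can switch to Thorough (-4 → 3). Not NE.
(Deep, Thorough, Normal): Bailey can switch to Normal (2 → 4). Not NE.
(Deep, Thorough, Thorough): Alex can switch to Thorough (-1 → 0). Not NE.
(Deep, Thorough, Deep): Alex can switch to Thorough (-2 → -1). Not NE.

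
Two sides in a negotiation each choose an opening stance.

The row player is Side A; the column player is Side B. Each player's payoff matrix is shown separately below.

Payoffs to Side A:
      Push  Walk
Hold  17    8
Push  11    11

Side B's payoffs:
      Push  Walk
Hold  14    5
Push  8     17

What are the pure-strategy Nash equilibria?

For each strategy profile, look for a profitable unilateral deviation.
(Hold, Push): Side A gets 17, best alternative 11; Side B gets 14, best alternative 5. No profitable deviation — NE.
(Hold, Walk): Side A can switch to Push (8 → 11). Not NE.
(Push, Push): Side A can switch to Hold (11 → 17). Not NE.
(Push, Walk): Side A gets 11, best alternative 8; Side B gets 17, best alternative 8. No profitable deviation — NE.

Pure-strategy Nash equilibria: (Hold, Push); (Push, Walk)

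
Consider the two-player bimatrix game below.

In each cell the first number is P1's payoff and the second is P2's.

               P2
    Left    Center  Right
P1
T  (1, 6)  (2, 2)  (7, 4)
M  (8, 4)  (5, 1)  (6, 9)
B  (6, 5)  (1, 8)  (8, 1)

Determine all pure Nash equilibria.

none

P1 against Left: payoffs 1, 8, 6 → best response M.
P1 against Center: payoffs 2, 5, 1 → best response M.
P1 against Right: payoffs 7, 6, 8 → best response B.
P2 against T: payoffs 6, 2, 4 → best response Left.
P2 against M: payoffs 4, 1, 9 → best response Right.
P2 against B: payoffs 5, 8, 1 → best response Center.
No profile is a mutual best response for all players.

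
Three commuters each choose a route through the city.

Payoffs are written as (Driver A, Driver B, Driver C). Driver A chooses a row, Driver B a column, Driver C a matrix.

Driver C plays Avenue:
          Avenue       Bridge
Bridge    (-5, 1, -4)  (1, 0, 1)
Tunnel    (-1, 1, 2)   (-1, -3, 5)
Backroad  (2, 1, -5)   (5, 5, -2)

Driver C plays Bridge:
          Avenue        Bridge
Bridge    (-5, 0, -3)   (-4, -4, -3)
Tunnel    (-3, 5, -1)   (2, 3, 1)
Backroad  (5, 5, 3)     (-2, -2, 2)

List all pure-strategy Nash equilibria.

Check each profile: it is a Nash equilibrium iff no player can strictly gain by switching unilaterally.
(Bridge, Avenue, Avenue): Driver A can switch to Tunnel (-5 → -1). Not NE.
(Bridge, Avenue, Bridge): Driver A can switch to Tunnel (-5 → -3). Not NE.
(Bridge, Bridge, Avenue): Driver A can switch to Backroad (1 → 5). Not NE.
(Bridge, Bridge, Bridge): Driver A can switch to Tunnel (-4 → 2). Not NE.
(Tunnel, Avenue, Avenue): Driver A can switch to Backroad (-1 → 2). Not NE.
(Tunnel, Avenue, Bridge): Driver A can switch to Backroad (-3 → 5). Not NE.
(Tunnel, Bridge, Avenue): Driver A can switch to Bridge (-1 → 1). Not NE.
(Tunnel, Bridge, Bridge): Driver B can switch to Avenue (3 → 5). Not NE.
(Backroad, Avenue, Avenue): Driver B can switch to Bridge (1 → 5). Not NE.
(Backroad, Avenue, Bridge): Driver A gets 5, best alternative -3; Driver B gets 5, best alternative -2; Driver C gets 3, best alternative -5. No profitable deviation — NE.
(Backroad, Bridge, Avenue): Driver C can switch to Bridge (-2 → 2). Not NE.
(The remaining 1 profile has a profitable deviation by the same check.)

The unique pure-strategy Nash equilibrium is (Backroad, Avenue, Bridge).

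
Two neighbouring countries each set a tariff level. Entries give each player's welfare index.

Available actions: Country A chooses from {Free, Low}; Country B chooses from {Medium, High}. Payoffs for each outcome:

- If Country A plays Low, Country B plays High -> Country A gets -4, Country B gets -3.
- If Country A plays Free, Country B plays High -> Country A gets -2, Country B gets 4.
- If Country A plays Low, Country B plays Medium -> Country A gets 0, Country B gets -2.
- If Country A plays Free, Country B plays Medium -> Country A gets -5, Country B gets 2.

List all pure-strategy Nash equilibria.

Mark each player's best response to every combination of opponents' strategies; a profile where every player is best-responding is a pure Nash equilibrium.
Country A against Medium: payoffs -5, 0 → best response Low.
Country A against High: payoffs -2, -4 → best response Free.
Country B against Free: payoffs 2, 4 → best response High.
Country B against Low: payoffs -2, -3 → best response Medium.
Mutual best responses: (Free, High); (Low, Medium).

The pure Nash equilibria are (Free, High), (Low, Medium).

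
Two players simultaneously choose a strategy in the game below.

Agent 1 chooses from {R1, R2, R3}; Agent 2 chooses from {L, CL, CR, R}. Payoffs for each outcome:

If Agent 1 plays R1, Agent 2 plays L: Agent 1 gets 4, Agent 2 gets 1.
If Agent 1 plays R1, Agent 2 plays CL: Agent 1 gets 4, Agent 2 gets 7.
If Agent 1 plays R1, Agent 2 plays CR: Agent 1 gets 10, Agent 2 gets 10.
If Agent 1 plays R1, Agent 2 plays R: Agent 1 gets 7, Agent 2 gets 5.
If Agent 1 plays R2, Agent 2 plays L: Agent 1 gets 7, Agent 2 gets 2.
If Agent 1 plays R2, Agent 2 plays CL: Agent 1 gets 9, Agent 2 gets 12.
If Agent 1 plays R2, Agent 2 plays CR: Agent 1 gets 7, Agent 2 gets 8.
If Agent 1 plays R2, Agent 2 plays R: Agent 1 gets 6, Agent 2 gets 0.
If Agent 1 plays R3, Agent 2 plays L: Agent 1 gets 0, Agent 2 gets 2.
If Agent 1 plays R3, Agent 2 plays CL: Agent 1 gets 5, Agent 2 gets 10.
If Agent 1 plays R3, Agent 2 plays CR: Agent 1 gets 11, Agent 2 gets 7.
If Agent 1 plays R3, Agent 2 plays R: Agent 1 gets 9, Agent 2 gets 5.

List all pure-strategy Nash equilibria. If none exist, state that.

Mark each player's best response to every combination of opponents' strategies; a profile where every player is best-responding is a pure Nash equilibrium.
Agent 1 against L: payoffs 4, 7, 0 → best response R2.
Agent 1 against CL: payoffs 4, 9, 5 → best response R2.
Agent 1 against CR: payoffs 10, 7, 11 → best response R3.
Agent 1 against R: payoffs 7, 6, 9 → best response R3.
Agent 2 against R1: payoffs 1, 7, 10, 5 → best response CR.
Agent 2 against R2: payoffs 2, 12, 8, 0 → best response CL.
Agent 2 against R3: payoffs 2, 10, 7, 5 → best response CL.
Mutual best responses: (R2, CL).

The unique pure-strategy Nash equilibrium is (R2, CL).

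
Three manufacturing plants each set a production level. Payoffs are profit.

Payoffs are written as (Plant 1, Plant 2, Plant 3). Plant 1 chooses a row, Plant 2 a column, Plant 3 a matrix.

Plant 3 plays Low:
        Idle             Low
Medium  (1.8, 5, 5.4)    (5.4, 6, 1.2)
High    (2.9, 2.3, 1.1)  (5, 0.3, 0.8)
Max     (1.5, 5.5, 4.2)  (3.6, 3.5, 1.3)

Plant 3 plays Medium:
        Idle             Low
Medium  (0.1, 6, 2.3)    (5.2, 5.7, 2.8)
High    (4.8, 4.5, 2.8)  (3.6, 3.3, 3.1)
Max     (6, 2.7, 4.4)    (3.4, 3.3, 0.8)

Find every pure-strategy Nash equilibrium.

none

For each player, find the best response to each opponent profile; mutual best responses are the pure NE.
Plant 1 against (Idle, Low): payoffs 1.8, 2.9, 1.5 → best response High.
Plant 1 against (Idle, Medium): payoffs 0.1, 4.8, 6 → best response Max.
Plant 1 against (Low, Low): payoffs 5.4, 5, 3.6 → best response Medium.
Plant 1 against (Low, Medium): payoffs 5.2, 3.6, 3.4 → best response Medium.
Plant 2 against (Medium, Low): payoffs 5, 6 → best response Low.
Plant 2 against (Medium, Medium): payoffs 6, 5.7 → best response Idle.
Plant 2 against (High, Low): payoffs 2.3, 0.3 → best response Idle.
Plant 2 against (High, Medium): payoffs 4.5, 3.3 → best response Idle.
Plant 2 against (Max, Low): payoffs 5.5, 3.5 → best response Idle.
Plant 2 against (Max, Medium): payoffs 2.7, 3.3 → best response Low.
Plant 3 against (Medium, Idle): payoffs 5.4, 2.3 → best response Low.
Plant 3 against (Medium, Low): payoffs 1.2, 2.8 → best response Medium.
Plant 3 against (High, Idle): payoffs 1.1, 2.8 → best response Medium.
Plant 3 against (High, Low): payoffs 0.8, 3.1 → best response Medium.
Plant 3 against (Max, Idle): payoffs 4.2, 4.4 → best response Medium.
Plant 3 against (Max, Low): payoffs 1.3, 0.8 → best response Low.
No profile is a mutual best response for all players.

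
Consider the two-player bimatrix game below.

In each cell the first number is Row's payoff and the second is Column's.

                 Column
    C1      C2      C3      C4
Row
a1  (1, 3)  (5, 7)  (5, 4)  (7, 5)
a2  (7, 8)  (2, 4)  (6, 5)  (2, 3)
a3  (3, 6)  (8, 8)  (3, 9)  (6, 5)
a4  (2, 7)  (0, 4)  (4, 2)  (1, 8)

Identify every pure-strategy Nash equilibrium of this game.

Pure NE: (a2, C1)

Row against C1: payoffs 1, 7, 3, 2 → best response a2.
Row against C2: payoffs 5, 2, 8, 0 → best response a3.
Row against C3: payoffs 5, 6, 3, 4 → best response a2.
Row against C4: payoffs 7, 2, 6, 1 → best response a1.
Column against a1: payoffs 3, 7, 4, 5 → best response C2.
Column against a2: payoffs 8, 4, 5, 3 → best response C1.
Column against a3: payoffs 6, 8, 9, 5 → best response C3.
Column against a4: payoffs 7, 4, 2, 8 → best response C4.
Mutual best responses: (a2, C1).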